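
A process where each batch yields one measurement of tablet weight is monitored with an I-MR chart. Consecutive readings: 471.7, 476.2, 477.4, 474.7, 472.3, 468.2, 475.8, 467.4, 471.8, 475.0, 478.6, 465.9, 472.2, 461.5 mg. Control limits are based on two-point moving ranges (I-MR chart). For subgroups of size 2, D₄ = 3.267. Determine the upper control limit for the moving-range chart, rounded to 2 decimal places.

18.04

Moving ranges: 4.5, 1.2, 2.7, 2.4, 4.1, 7.6, 8.4, 4.4, 3.2, 3.6, 12.7, 6.3, 10.7; M̄R̄ = 71.8000 / 13 = 5.5231
UCL_MR = D₄·M̄R̄ = 3.267 × 5.5231 = 18.0439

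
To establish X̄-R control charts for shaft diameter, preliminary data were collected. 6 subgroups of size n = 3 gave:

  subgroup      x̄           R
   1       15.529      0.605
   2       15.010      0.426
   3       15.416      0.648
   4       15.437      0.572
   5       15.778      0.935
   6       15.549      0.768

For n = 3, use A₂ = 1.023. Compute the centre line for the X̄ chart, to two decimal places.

X̄̄ = (15.529 + 15.010 + 15.416 + 15.437 + 15.778 + 15.549) / 6 = 92.7190 / 6 = 15.4532
CL = X̄̄ = 15.4532

15.45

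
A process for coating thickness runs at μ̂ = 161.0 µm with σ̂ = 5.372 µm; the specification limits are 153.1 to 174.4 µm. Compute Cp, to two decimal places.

0.66

Cp = (USL − LSL) / (6σ̂) = (174.4 − 153.1) / (6 × 5.372) = 21.3000 / 32.2320 = 0.6608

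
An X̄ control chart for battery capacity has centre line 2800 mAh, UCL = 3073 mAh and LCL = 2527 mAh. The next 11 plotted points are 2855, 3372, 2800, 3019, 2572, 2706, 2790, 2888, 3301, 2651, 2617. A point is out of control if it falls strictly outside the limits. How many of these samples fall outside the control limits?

Compare each point to [2527, 3073]: sample 2 = 3372 > UCL; sample 9 = 3301 > UCL.

2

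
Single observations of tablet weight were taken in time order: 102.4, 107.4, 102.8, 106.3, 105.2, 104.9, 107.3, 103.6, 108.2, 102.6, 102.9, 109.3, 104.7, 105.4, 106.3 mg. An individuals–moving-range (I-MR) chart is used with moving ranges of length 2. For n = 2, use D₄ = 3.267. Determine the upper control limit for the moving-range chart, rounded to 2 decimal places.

Moving ranges: 5.0, 4.6, 3.5, 1.1, 0.3, 2.4, 3.7, 4.6, 5.6, 0.3, 6.4, 4.6, 0.7, 0.9; M̄R̄ = 43.7000 / 14 = 3.1214
UCL_MR = D₄·M̄R̄ = 3.267 × 3.1214 = 10.1977

10.20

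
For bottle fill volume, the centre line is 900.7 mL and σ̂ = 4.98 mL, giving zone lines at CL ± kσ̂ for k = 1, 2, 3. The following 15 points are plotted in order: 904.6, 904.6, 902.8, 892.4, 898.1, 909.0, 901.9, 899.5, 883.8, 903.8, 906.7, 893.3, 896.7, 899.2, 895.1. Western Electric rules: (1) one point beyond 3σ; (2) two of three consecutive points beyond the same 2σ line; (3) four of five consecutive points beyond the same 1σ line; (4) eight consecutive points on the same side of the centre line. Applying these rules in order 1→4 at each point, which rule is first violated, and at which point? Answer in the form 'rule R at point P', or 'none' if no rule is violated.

Zone of each point (C = within 1σ̂, B = 1σ̂–2σ̂, A = 2σ̂–3σ̂, * = beyond 3σ̂; sign = side of CL): 1:+C, 2:+C, 3:+C, 4:-B, 5:-C, 6:+B, 7:+C, 8:-C, 9:-*, 10:+C, 11:+B, 12:-B, 13:-C, 14:-C, 15:-B
Rule 1 (one point beyond the 3σ limits) is satisfied at point 9.

rule 1 at point 9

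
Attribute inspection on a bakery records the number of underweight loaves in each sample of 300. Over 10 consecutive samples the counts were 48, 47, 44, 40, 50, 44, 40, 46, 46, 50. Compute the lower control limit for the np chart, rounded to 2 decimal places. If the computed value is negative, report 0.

p̄ = Σdᵢ / (k·n) = 455 / (10 × 300) = 0.15167
LCL = np̄ − 3·√(np̄(1−p̄)) = 45.5000 − 3 × 6.2128 = 26.8615

26.86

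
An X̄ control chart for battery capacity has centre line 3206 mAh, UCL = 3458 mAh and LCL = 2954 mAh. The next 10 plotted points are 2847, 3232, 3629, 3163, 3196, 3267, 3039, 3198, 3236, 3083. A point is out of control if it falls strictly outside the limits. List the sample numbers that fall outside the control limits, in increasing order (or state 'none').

1, 3

Compare each point to [2954, 3458]: sample 1 = 2847 < LCL; sample 3 = 3629 > UCL.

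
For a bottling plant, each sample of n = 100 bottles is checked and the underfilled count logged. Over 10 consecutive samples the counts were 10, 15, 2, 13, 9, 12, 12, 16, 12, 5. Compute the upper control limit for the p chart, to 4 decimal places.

p̄ = Σdᵢ / (k·n) = 106 / (10 × 100) = 0.10600
UCL = p̄ + 3·√(p̄(1−p̄)/n) = 0.10600 + 3 × √(0.10600×0.89400/100) = 0.10600 + 3 × 0.03078 = 0.19835

0.1984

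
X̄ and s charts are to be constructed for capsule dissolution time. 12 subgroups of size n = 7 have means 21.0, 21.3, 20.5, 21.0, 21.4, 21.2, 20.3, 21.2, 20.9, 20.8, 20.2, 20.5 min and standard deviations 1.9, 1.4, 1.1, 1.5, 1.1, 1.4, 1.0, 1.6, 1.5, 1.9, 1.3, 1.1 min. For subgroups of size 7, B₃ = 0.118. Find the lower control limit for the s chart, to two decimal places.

s̄ = (1.9 + 1.4 + 1.1 + 1.5 + 1.1 + 1.4 + 1.0 + 1.6 + 1.5 + 1.9 + 1.3 + 1.1) / 12 = 1.4000
LCL_s = B₃·s̄ = 0.118 × 1.4000 = 0.1652

0.17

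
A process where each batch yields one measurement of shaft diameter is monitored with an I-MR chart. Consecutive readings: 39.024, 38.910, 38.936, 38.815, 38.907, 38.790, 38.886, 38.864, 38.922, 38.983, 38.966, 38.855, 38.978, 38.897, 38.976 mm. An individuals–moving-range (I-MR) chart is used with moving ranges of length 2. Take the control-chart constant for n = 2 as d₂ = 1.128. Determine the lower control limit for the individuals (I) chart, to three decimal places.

38.702

X̄ = (39.024 + 38.910 + 38.936 + 38.815 + 38.907 + 38.790 + 38.886 + 38.864 + 38.922 + 38.983 + 38.966 + 38.855 + 38.978 + 38.897 + 38.976) / 15 = 38.9139
Moving ranges: 0.114, 0.026, 0.121, 0.092, 0.117, 0.096, 0.022, 0.058, 0.061, 0.017, 0.111, 0.123, 0.081, 0.079; M̄R̄ = 1.1180 / 14 = 0.0799
LCL = X̄ − 3·M̄R̄/d₂ = 38.9139 − 3 × 0.0799 / 1.128 = 38.7015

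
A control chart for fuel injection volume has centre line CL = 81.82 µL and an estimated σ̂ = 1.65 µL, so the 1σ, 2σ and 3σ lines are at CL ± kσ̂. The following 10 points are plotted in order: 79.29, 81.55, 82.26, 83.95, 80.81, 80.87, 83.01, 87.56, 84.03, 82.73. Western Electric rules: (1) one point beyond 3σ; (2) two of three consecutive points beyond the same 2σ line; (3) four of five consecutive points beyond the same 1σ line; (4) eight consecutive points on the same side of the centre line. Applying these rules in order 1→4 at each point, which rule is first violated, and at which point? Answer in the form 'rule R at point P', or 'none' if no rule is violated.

rule 1 at point 8

Zone of each point (C = within 1σ̂, B = 1σ̂–2σ̂, A = 2σ̂–3σ̂, * = beyond 3σ̂; sign = side of CL): 1:-B, 2:-C, 3:+C, 4:+B, 5:-C, 6:-C, 7:+C, 8:+*, 9:+B, 10:+C
Rule 1 (one point beyond the 3σ limits) is satisfied at point 8.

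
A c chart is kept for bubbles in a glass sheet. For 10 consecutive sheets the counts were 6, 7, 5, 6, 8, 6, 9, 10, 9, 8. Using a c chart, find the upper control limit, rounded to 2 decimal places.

15.56

c̄ = (6 + 7 + 5 + 6 + 8 + 6 + 9 + 10 + 9 + 8) / 10 = 74 / 10 = 7.4000
UCL = c̄ + 3√c̄ = 7.4000 + 3 × √7.4000 = 7.4000 + 3 × 2.7203 = 15.5609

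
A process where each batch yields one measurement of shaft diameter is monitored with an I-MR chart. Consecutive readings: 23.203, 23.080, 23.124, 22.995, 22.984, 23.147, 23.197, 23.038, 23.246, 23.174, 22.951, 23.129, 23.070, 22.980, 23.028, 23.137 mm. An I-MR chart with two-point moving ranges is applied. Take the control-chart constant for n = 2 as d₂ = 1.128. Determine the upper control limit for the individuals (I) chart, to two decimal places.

X̄ = (23.203 + 23.080 + 23.124 + 22.995 + 22.984 + 23.147 + 23.197 + 23.038 + 23.246 + 23.174 + 22.951 + 23.129 + 23.070 + 22.980 + 23.028 + 23.137) / 16 = 23.0927
Moving ranges: 0.123, 0.044, 0.129, 0.011, 0.163, 0.050, 0.159, 0.208, 0.072, 0.223, 0.178, 0.059, 0.090, 0.048, 0.109; M̄R̄ = 1.6660 / 15 = 0.1111
UCL = X̄ + 3·M̄R̄/d₂ = 23.0927 + 3 × 0.1111 / 1.128 = 23.3881

23.39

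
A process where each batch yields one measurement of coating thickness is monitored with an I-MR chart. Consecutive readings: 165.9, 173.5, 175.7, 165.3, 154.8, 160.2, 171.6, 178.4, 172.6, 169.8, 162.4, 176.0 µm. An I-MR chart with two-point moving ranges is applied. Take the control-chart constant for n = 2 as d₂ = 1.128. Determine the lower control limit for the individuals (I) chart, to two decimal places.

X̄ = (165.9 + 173.5 + 175.7 + 165.3 + 154.8 + 160.2 + 171.6 + 178.4 + 172.6 + 169.8 + 162.4 + 176.0) / 12 = 168.8500
Moving ranges: 7.6, 2.2, 10.4, 10.5, 5.4, 11.4, 6.8, 5.8, 2.8, 7.4, 13.6; M̄R̄ = 83.9000 / 11 = 7.6273
LCL = X̄ − 3·M̄R̄/d₂ = 168.8500 − 3 × 7.6273 / 1.128 = 148.5647

148.56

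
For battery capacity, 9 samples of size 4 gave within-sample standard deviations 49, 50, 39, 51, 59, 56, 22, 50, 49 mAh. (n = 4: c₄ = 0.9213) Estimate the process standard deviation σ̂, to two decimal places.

s̄ = (49 + 50 + 39 + 51 + 59 + 56 + 22 + 50 + 49) / 9 = 47.2222
σ̂ = s̄ / c₄ = 47.2222 / 0.9213 = 51.2561

51.26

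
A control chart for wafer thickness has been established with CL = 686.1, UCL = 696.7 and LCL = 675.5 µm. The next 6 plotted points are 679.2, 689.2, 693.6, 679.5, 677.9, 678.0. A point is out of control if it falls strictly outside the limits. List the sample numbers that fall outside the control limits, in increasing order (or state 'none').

none

All 6 points lie within [675.5, 696.7].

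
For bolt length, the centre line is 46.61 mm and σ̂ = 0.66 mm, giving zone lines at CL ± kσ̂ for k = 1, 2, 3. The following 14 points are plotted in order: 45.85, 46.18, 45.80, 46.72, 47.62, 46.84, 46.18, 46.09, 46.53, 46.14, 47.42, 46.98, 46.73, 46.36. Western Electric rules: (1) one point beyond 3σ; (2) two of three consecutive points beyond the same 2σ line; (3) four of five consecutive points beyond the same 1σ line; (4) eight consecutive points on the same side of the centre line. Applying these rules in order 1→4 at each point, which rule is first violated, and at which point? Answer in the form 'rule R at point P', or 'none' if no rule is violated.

none

Zone of each point (C = within 1σ̂, B = 1σ̂–2σ̂, A = 2σ̂–3σ̂, * = beyond 3σ̂; sign = side of CL): 1:-B, 2:-C, 3:-B, 4:+C, 5:+B, 6:+C, 7:-C, 8:-C, 9:-C, 10:-C, 11:+B, 12:+C, 13:+C, 14:-C
No rule fires across all 14 points.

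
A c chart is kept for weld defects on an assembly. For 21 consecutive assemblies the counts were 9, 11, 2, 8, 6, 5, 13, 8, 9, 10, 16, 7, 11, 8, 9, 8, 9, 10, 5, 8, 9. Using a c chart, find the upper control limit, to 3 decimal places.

c̄ = (9 + 11 + 2 + 8 + 6 + 5 + 13 + 8 + 9 + 10 + 16 + 7 + 11 + 8 + 9 + 8 + 9 + 10 + 5 + 8 + 9) / 21 = 181 / 21 = 8.6190
UCL = c̄ + 3√c̄ = 8.6190 + 3 × √8.6190 = 8.6190 + 3 × 2.9358 = 17.4265

17.427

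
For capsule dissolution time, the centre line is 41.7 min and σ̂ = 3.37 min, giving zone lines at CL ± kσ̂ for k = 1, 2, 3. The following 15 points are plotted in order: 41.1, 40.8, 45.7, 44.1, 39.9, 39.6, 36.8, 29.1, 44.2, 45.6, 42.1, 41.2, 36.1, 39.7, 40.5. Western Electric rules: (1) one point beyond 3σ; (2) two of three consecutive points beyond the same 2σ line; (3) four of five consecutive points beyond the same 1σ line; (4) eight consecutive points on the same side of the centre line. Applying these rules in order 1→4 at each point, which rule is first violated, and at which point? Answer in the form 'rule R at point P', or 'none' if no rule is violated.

rule 1 at point 8

Zone of each point (C = within 1σ̂, B = 1σ̂–2σ̂, A = 2σ̂–3σ̂, * = beyond 3σ̂; sign = side of CL): 1:-C, 2:-C, 3:+B, 4:+C, 5:-C, 6:-C, 7:-B, 8:-*, 9:+C, 10:+B, 11:+C, 12:-C, 13:-B, 14:-C, 15:-C
Rule 1 (one point beyond the 3σ limits) is satisfied at point 8.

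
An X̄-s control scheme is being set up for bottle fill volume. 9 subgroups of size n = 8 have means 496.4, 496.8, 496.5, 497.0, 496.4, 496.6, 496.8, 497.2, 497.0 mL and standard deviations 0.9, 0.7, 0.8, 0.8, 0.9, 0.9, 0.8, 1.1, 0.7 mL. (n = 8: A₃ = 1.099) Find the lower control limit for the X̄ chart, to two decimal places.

495.82

X̄̄ = (496.4 + 496.8 + 496.5 + 497.0 + 496.4 + 496.6 + 496.8 + 497.2 + 497.0) / 9 = 496.7444
s̄ = (0.9 + 0.7 + 0.8 + 0.8 + 0.9 + 0.9 + 0.8 + 1.1 + 0.7) / 9 = 0.8444
LCL = X̄̄ − A₃·s̄ = 496.7444 − 1.099 × 0.8444 = 495.8164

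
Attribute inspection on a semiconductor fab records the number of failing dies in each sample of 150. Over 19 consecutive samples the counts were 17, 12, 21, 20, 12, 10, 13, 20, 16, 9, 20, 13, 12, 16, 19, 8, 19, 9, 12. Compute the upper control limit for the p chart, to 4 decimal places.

p̄ = Σdᵢ / (k·n) = 278 / (19 × 150) = 0.09754
UCL = p̄ + 3·√(p̄(1−p̄)/n) = 0.09754 + 3 × √(0.09754×0.90246/150) = 0.09754 + 3 × 0.02423 = 0.17022

0.1702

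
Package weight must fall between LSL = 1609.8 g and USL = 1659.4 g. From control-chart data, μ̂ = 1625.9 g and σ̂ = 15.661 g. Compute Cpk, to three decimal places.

0.343

Cpu = (USL − μ̂) / (3σ̂) = (1659.4 − 1625.9) / (3 × 15.661) = 0.7130; Cpl = (μ̂ − LSL) / (3σ̂) = (1625.9 − 1609.8) / (3 × 15.661) = 0.3427; Cpk = min(Cpu, Cpl) = 0.3427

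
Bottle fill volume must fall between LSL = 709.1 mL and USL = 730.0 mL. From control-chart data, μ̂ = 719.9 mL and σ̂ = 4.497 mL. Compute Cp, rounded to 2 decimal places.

0.77

Cp = (USL − LSL) / (6σ̂) = (730.0 − 709.1) / (6 × 4.497) = 20.9000 / 26.9820 = 0.7746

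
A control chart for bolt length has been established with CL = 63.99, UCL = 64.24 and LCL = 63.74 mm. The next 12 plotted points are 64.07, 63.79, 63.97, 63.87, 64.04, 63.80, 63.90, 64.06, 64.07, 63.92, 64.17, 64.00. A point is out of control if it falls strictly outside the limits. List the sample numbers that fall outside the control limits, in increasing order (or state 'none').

All 12 points lie within [63.74, 64.24].

none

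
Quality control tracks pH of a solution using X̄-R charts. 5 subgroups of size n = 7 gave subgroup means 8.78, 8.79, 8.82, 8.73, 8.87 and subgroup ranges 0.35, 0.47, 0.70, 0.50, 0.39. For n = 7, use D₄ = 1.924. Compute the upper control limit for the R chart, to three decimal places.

0.927

R̄ = (0.35 + 0.47 + 0.70 + 0.50 + 0.39) / 5 = 2.4100 / 5 = 0.4820
UCL_R = D₄·R̄ = 1.924 × 0.4820 = 0.9274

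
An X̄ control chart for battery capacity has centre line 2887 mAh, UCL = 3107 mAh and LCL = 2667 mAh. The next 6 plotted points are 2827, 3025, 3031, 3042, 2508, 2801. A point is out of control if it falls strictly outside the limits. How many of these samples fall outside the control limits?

Compare each point to [2667, 3107]: sample 5 = 2508 < LCL.

1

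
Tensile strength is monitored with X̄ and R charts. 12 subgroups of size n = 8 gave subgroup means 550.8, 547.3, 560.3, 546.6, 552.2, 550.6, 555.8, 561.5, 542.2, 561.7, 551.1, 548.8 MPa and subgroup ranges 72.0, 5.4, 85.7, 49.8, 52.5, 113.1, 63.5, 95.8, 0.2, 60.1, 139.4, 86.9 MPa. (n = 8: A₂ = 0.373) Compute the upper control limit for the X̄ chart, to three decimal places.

578.033

X̄̄ = (550.8 + 547.3 + 560.3 + 546.6 + 552.2 + 550.6 + 555.8 + 561.5 + 542.2 + 561.7 + 551.1 + 548.8) / 12 = 6628.9000 / 12 = 552.4083
R̄ = (72.0 + 5.4 + 85.7 + 49.8 + 52.5 + 113.1 + 63.5 + 95.8 + 0.2 + 60.1 + 139.4 + 86.9) / 12 = 824.4000 / 12 = 68.7000
UCL = X̄̄ + A₂·R̄ = 552.4083 + 0.373 × 68.7000 = 578.0334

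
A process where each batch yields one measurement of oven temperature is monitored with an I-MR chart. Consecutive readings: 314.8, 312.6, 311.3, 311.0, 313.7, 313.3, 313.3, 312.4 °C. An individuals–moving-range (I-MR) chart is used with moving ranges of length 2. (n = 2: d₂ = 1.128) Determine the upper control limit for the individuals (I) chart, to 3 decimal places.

315.764

X̄ = (314.8 + 312.6 + 311.3 + 311.0 + 313.7 + 313.3 + 313.3 + 312.4) / 8 = 312.8000
Moving ranges: 2.2, 1.3, 0.3, 2.7, 0.4, 0.0, 0.9; M̄R̄ = 7.8000 / 7 = 1.1143
UCL = X̄ + 3·M̄R̄/d₂ = 312.8000 + 3 × 1.1143 / 1.128 = 315.7635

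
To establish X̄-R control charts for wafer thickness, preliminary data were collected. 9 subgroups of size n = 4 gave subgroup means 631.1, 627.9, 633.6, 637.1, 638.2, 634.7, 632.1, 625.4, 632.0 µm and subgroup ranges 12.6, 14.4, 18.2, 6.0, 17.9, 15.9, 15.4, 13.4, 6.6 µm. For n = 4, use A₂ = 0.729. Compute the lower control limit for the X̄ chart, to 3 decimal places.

X̄̄ = (631.1 + 627.9 + 633.6 + 637.1 + 638.2 + 634.7 + 632.1 + 625.4 + 632.0) / 9 = 5692.1000 / 9 = 632.4556
R̄ = (12.6 + 14.4 + 18.2 + 6.0 + 17.9 + 15.9 + 15.4 + 13.4 + 6.6) / 9 = 120.4000 / 9 = 13.3778
LCL = X̄̄ − A₂·R̄ = 632.4556 − 0.729 × 13.3778 = 622.7032

622.703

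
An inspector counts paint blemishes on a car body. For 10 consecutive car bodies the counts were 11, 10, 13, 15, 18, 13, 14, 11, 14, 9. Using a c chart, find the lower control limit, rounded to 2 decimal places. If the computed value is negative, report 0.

c̄ = (11 + 10 + 13 + 15 + 18 + 13 + 14 + 11 + 14 + 9) / 10 = 128 / 10 = 12.8000
LCL = c̄ − 3√c̄ = 12.8000 − 3 × 3.5777 = 2.0669

2.07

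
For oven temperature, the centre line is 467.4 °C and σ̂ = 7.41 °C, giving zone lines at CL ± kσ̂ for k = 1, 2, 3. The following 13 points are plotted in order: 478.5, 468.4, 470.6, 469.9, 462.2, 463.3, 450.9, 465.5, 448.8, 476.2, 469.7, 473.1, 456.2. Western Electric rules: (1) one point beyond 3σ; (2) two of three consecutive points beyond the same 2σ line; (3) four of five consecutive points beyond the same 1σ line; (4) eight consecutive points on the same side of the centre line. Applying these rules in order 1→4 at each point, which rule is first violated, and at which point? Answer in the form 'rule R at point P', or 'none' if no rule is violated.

rule 2 at point 9

Zone of each point (C = within 1σ̂, B = 1σ̂–2σ̂, A = 2σ̂–3σ̂, * = beyond 3σ̂; sign = side of CL): 1:+B, 2:+C, 3:+C, 4:+C, 5:-C, 6:-C, 7:-A, 8:-C, 9:-A, 10:+B, 11:+C, 12:+C, 13:-B
Rule 2 (two of three consecutive points beyond the same 2σ limit) is satisfied at point 9.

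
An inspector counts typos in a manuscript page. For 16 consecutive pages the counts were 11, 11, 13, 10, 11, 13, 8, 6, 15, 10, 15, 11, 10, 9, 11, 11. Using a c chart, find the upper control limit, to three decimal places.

20.859

c̄ = (11 + 11 + 13 + 10 + 11 + 13 + 8 + 6 + 15 + 10 + 15 + 11 + 10 + 9 + 11 + 11) / 16 = 175 / 16 = 10.9375
UCL = c̄ + 3√c̄ = 10.9375 + 3 × √10.9375 = 10.9375 + 3 × 3.3072 = 20.8591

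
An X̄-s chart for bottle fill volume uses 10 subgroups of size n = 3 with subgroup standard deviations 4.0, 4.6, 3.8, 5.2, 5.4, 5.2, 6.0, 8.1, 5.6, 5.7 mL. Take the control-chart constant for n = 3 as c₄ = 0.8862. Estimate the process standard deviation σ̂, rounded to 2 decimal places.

6.05

s̄ = (4.0 + 4.6 + 3.8 + 5.2 + 5.4 + 5.2 + 6.0 + 8.1 + 5.6 + 5.7) / 10 = 5.3600
σ̂ = s̄ / c₄ = 5.3600 / 0.8862 = 6.0483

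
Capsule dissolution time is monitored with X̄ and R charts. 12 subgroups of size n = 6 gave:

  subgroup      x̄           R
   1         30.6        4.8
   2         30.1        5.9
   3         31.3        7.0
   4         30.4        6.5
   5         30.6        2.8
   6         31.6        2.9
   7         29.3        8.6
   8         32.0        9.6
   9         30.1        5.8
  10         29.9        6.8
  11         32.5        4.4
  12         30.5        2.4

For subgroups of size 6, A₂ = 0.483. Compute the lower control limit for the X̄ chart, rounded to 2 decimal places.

28.02

X̄̄ = (30.6 + 30.1 + 31.3 + 30.4 + 30.6 + 31.6 + 29.3 + 32.0 + 30.1 + 29.9 + 32.5 + 30.5) / 12 = 368.9000 / 12 = 30.7417
R̄ = (4.8 + 5.9 + 7.0 + 6.5 + 2.8 + 2.9 + 8.6 + 9.6 + 5.8 + 6.8 + 4.4 + 2.4) / 12 = 67.5000 / 12 = 5.6250
LCL = X̄̄ − A₂·R̄ = 30.7417 − 0.483 × 5.6250 = 28.0248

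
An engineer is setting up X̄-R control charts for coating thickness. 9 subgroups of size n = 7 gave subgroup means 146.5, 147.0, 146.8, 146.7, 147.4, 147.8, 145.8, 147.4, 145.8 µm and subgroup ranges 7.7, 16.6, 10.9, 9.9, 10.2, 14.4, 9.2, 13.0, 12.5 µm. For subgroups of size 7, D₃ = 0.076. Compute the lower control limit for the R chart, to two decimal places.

R̄ = (7.7 + 16.6 + 10.9 + 9.9 + 10.2 + 14.4 + 9.2 + 13.0 + 12.5) / 9 = 104.4000 / 9 = 11.6000
LCL_R = D₃·R̄ = 0.076 × 11.6000 = 0.8816

0.88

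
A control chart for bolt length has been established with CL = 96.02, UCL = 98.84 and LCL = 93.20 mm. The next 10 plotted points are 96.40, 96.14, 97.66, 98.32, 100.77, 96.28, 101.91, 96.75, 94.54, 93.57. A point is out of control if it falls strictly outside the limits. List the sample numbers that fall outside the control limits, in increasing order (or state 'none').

5, 7

Compare each point to [93.20, 98.84]: sample 5 = 100.77 > UCL; sample 7 = 101.91 > UCL.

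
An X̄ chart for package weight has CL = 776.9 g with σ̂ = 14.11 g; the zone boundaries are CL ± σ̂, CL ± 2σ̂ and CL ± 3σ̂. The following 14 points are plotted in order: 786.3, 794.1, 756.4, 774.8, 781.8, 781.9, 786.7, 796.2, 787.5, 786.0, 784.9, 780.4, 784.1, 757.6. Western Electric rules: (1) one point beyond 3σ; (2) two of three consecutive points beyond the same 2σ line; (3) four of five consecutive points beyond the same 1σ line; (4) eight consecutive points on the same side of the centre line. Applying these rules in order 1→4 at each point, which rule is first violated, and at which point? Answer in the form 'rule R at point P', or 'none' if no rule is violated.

rule 4 at point 12

Zone of each point (C = within 1σ̂, B = 1σ̂–2σ̂, A = 2σ̂–3σ̂, * = beyond 3σ̂; sign = side of CL): 1:+C, 2:+B, 3:-B, 4:-C, 5:+C, 6:+C, 7:+C, 8:+B, 9:+C, 10:+C, 11:+C, 12:+C, 13:+C, 14:-B
Rule 4 (eight consecutive points on the same side of the centre line) is satisfied at point 12.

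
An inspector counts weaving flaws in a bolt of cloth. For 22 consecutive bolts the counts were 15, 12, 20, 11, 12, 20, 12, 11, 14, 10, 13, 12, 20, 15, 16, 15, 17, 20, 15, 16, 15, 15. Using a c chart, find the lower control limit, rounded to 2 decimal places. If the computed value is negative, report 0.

3.27

c̄ = (15 + 12 + 20 + 11 + 12 + 20 + 12 + 11 + 14 + 10 + 13 + 12 + 20 + 15 + 16 + 15 + 17 + 20 + 15 + 16 + 15 + 15) / 22 = 326 / 22 = 14.8182
LCL = c̄ − 3√c̄ = 14.8182 − 3 × 3.8494 = 3.2699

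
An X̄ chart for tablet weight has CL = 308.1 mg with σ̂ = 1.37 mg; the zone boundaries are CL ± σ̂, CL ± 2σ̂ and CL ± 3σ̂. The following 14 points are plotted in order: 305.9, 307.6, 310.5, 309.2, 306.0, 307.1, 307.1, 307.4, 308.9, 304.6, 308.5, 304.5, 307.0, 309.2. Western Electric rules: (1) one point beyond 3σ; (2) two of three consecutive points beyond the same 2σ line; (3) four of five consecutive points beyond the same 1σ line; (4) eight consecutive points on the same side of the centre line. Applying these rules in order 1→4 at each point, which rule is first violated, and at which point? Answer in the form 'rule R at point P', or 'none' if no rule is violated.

rule 2 at point 12

Zone of each point (C = within 1σ̂, B = 1σ̂–2σ̂, A = 2σ̂–3σ̂, * = beyond 3σ̂; sign = side of CL): 1:-B, 2:-C, 3:+B, 4:+C, 5:-B, 6:-C, 7:-C, 8:-C, 9:+C, 10:-A, 11:+C, 12:-A, 13:-C, 14:+C
Rule 2 (two of three consecutive points beyond the same 2σ limit) is satisfied at point 12.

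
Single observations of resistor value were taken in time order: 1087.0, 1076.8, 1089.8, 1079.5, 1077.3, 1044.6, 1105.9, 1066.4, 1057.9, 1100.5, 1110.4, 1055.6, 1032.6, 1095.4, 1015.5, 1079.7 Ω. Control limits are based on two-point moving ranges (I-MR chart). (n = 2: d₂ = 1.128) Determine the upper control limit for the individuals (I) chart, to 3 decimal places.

1164.726

X̄ = (1087.0 + 1076.8 + 1089.8 + 1079.5 + 1077.3 + 1044.6 + 1105.9 + 1066.4 + 1057.9 + 1100.5 + 1110.4 + 1055.6 + 1032.6 + 1095.4 + 1015.5 + 1079.7) / 16 = 1073.4313
Moving ranges: 10.2, 13.0, 10.3, 2.2, 32.7, 61.3, 39.5, 8.5, 42.6, 9.9, 54.8, 23.0, 62.8, 79.9, 64.2; M̄R̄ = 514.9000 / 15 = 34.3267
UCL = X̄ + 3·M̄R̄/d₂ = 1073.4313 + 3 × 34.3267 / 1.128 = 1164.7256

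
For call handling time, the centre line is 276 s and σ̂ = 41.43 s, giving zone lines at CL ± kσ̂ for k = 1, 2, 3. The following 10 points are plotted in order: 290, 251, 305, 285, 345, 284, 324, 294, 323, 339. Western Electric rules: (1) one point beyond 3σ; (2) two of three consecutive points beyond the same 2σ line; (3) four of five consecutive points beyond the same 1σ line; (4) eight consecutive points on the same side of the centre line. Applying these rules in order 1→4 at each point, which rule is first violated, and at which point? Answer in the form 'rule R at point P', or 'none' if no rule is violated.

rule 4 at point 10

Zone of each point (C = within 1σ̂, B = 1σ̂–2σ̂, A = 2σ̂–3σ̂, * = beyond 3σ̂; sign = side of CL): 1:+C, 2:-C, 3:+C, 4:+C, 5:+B, 6:+C, 7:+B, 8:+C, 9:+B, 10:+B
Rule 4 (eight consecutive points on the same side of the centre line) is satisfied at point 10.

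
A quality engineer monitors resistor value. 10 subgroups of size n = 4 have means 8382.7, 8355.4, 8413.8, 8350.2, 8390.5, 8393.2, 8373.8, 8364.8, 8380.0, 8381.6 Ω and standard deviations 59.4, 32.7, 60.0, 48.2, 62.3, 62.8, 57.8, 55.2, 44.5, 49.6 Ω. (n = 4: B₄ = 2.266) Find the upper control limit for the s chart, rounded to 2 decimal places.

120.66

s̄ = (59.4 + 32.7 + 60.0 + 48.2 + 62.3 + 62.8 + 57.8 + 55.2 + 44.5 + 49.6) / 10 = 53.2500
UCL_s = B₄·s̄ = 2.266 × 53.2500 = 120.6645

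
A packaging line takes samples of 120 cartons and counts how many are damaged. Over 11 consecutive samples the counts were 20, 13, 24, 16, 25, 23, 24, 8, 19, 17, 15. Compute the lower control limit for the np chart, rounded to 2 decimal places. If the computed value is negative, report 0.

p̄ = Σdᵢ / (k·n) = 204 / (11 × 120) = 0.15455
LCL = np̄ − 3·√(np̄(1−p̄)) = 18.5455 − 3 × 3.9597 = 6.6663

6.67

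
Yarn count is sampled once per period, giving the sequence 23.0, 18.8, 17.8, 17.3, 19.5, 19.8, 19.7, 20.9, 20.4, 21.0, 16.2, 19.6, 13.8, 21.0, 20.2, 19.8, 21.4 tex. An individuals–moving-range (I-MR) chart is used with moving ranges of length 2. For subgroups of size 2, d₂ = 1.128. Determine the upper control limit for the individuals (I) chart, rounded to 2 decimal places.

X̄ = (23.0 + 18.8 + 17.8 + 17.3 + 19.5 + 19.8 + 19.7 + 20.9 + 20.4 + 21.0 + 16.2 + 19.6 + 13.8 + 21.0 + 20.2 + 19.8 + 21.4) / 17 = 19.4235
Moving ranges: 4.2, 1.0, 0.5, 2.2, 0.3, 0.1, 1.2, 0.5, 0.6, 4.8, 3.4, 5.8, 7.2, 0.8, 0.4, 1.6; M̄R̄ = 34.6000 / 16 = 2.1625
UCL = X̄ + 3·M̄R̄/d₂ = 19.4235 + 3 × 2.1625 / 1.128 = 25.1749

25.17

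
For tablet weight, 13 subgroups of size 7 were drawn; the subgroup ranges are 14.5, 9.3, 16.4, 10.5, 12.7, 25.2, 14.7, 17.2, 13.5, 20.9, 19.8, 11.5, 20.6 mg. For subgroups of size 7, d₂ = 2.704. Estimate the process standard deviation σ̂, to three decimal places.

5.883

R̄ = (14.5 + 9.3 + 16.4 + 10.5 + 12.7 + 25.2 + 14.7 + 17.2 + 13.5 + 20.9 + 19.8 + 11.5 + 20.6) / 13 = 15.9077
σ̂ = R̄ / d₂ = 15.9077 / 2.704 = 5.8830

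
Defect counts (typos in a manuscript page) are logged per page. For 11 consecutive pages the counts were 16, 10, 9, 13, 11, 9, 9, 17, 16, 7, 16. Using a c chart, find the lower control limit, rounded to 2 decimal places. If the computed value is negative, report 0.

1.66

c̄ = (16 + 10 + 9 + 13 + 11 + 9 + 9 + 17 + 16 + 7 + 16) / 11 = 133 / 11 = 12.0909
LCL = c̄ − 3√c̄ = 12.0909 − 3 × 3.4772 = 1.6593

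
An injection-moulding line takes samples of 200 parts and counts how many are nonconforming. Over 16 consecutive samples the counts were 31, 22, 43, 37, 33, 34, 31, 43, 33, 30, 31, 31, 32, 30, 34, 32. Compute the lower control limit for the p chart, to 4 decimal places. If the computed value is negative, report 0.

0.0860

p̄ = Σdᵢ / (k·n) = 527 / (16 × 200) = 0.16469
LCL = p̄ − 3·√(p̄(1−p̄)/n) = 0.16469 − 3 × 0.02623 = 0.08601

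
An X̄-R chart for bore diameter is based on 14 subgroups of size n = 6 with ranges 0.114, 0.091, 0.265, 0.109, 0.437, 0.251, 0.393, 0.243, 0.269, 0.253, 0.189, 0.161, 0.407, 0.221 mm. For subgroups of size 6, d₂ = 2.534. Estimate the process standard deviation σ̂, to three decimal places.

R̄ = (0.114 + 0.091 + 0.265 + 0.109 + 0.437 + 0.251 + 0.393 + 0.243 + 0.269 + 0.253 + 0.189 + 0.161 + 0.407 + 0.221) / 14 = 0.2431
σ̂ = R̄ / d₂ = 0.2431 / 2.534 = 0.0959

0.096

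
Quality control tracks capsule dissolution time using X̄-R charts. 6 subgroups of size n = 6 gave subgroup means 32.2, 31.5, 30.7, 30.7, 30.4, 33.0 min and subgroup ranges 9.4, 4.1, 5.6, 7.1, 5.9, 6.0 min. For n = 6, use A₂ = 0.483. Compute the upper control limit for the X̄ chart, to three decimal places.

X̄̄ = (32.2 + 31.5 + 30.7 + 30.7 + 30.4 + 33.0) / 6 = 188.5000 / 6 = 31.4167
R̄ = (9.4 + 4.1 + 5.6 + 7.1 + 5.9 + 6.0) / 6 = 38.1000 / 6 = 6.3500
UCL = X̄̄ + A₂·R̄ = 31.4167 + 0.483 × 6.3500 = 34.4837

34.484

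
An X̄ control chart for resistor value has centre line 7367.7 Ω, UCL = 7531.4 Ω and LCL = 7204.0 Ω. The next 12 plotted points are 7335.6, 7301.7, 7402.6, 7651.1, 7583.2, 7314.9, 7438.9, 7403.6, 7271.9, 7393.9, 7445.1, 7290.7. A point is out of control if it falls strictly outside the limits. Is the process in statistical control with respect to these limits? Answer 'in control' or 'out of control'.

Compare each point to [7204.0, 7531.4]: sample 4 = 7651.1 > UCL; sample 5 = 7583.2 > UCL.

out of control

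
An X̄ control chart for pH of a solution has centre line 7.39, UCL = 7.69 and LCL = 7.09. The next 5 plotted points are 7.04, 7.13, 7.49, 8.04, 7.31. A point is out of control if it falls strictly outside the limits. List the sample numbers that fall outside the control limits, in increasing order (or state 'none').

1, 4

Compare each point to [7.09, 7.69]: sample 1 = 7.04 < LCL; sample 4 = 8.04 > UCL.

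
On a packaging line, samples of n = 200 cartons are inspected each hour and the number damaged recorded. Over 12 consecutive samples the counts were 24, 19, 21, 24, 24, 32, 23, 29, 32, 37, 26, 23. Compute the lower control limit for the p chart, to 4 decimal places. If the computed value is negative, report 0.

0.0593

p̄ = Σdᵢ / (k·n) = 314 / (12 × 200) = 0.13083
LCL = p̄ − 3·√(p̄(1−p̄)/n) = 0.13083 − 3 × 0.02384 = 0.05930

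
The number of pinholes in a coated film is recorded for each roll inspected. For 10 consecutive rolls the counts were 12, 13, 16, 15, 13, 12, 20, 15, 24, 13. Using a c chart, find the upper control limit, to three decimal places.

27.035

c̄ = (12 + 13 + 16 + 15 + 13 + 12 + 20 + 15 + 24 + 13) / 10 = 153 / 10 = 15.3000
UCL = c̄ + 3√c̄ = 15.3000 + 3 × √15.3000 = 15.3000 + 3 × 3.9115 = 27.0346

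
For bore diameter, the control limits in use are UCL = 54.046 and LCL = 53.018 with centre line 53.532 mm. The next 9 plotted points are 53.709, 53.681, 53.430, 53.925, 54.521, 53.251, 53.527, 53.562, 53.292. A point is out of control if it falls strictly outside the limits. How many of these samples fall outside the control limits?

1

Compare each point to [53.018, 54.046]: sample 5 = 54.521 > UCL.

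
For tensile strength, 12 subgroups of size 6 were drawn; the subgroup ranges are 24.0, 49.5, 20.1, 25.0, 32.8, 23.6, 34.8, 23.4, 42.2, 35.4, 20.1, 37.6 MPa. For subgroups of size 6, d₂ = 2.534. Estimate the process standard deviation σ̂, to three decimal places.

R̄ = (24.0 + 49.5 + 20.1 + 25.0 + 32.8 + 23.6 + 34.8 + 23.4 + 42.2 + 35.4 + 20.1 + 37.6) / 12 = 30.7083
σ̂ = R̄ / d₂ = 30.7083 / 2.534 = 12.1185

12.119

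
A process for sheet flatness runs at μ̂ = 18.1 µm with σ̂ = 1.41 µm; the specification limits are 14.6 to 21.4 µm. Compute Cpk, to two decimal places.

Cpu = (USL − μ̂) / (3σ̂) = (21.4 − 18.1) / (3 × 1.41) = 0.7801; Cpl = (μ̂ − LSL) / (3σ̂) = (18.1 − 14.6) / (3 × 1.41) = 0.8274; Cpk = min(Cpu, Cpl) = 0.7801

0.78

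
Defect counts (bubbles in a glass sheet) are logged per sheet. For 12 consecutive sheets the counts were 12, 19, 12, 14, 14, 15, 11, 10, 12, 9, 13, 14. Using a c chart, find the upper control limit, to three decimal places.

c̄ = (12 + 19 + 12 + 14 + 14 + 15 + 11 + 10 + 12 + 9 + 13 + 14) / 12 = 155 / 12 = 12.9167
UCL = c̄ + 3√c̄ = 12.9167 + 3 × √12.9167 = 12.9167 + 3 × 3.5940 = 23.6986

23.699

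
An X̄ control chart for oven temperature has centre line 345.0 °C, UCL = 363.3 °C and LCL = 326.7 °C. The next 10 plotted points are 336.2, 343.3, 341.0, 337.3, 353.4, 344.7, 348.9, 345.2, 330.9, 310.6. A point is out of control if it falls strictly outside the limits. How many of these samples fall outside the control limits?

Compare each point to [326.7, 363.3]: sample 10 = 310.6 < LCL.

1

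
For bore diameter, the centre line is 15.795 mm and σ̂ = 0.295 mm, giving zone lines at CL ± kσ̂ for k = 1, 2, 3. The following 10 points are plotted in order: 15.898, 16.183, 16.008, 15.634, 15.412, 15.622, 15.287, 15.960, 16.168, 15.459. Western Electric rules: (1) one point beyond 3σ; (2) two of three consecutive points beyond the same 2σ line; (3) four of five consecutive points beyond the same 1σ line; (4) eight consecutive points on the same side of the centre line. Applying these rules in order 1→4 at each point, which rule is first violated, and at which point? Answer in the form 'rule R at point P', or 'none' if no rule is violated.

none

Zone of each point (C = within 1σ̂, B = 1σ̂–2σ̂, A = 2σ̂–3σ̂, * = beyond 3σ̂; sign = side of CL): 1:+C, 2:+B, 3:+C, 4:-C, 5:-B, 6:-C, 7:-B, 8:+C, 9:+B, 10:-B
No rule fires across all 10 points.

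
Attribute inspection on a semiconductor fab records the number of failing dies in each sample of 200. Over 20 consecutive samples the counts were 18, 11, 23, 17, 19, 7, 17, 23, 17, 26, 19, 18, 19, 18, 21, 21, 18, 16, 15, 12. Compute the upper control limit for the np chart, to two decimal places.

29.82

p̄ = Σdᵢ / (k·n) = 355 / (20 × 200) = 0.08875
UCL = np̄ + 3·√(np̄(1−p̄)) = 17.7500 + 3 × √(17.7500×0.91125) = 17.7500 + 3 × 4.0218 = 29.8153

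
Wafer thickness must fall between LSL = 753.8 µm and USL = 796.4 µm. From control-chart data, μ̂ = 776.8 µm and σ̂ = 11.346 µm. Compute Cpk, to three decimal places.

0.576

Cpu = (USL − μ̂) / (3σ̂) = (796.4 − 776.8) / (3 × 11.346) = 0.5758; Cpl = (μ̂ − LSL) / (3σ̂) = (776.8 − 753.8) / (3 × 11.346) = 0.6757; Cpk = min(Cpu, Cpl) = 0.5758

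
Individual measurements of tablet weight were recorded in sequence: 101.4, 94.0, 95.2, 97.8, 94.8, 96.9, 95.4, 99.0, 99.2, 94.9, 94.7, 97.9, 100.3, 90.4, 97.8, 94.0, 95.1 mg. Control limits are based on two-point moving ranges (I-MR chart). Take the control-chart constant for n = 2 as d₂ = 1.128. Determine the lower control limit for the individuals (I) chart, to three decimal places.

87.441

X̄ = (101.4 + 94.0 + 95.2 + 97.8 + 94.8 + 96.9 + 95.4 + 99.0 + 99.2 + 94.9 + 94.7 + 97.9 + 100.3 + 90.4 + 97.8 + 94.0 + 95.1) / 17 = 96.4000
Moving ranges: 7.4, 1.2, 2.6, 3.0, 2.1, 1.5, 3.6, 0.2, 4.3, 0.2, 3.2, 2.4, 9.9, 7.4, 3.8, 1.1; M̄R̄ = 53.9000 / 16 = 3.3687
LCL = X̄ − 3·M̄R̄/d₂ = 96.4000 − 3 × 3.3687 / 1.128 = 87.4406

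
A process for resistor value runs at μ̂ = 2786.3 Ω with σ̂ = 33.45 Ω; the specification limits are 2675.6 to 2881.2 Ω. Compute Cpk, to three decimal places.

Cpu = (USL − μ̂) / (3σ̂) = (2881.2 − 2786.3) / (3 × 33.45) = 0.9457; Cpl = (μ̂ − LSL) / (3σ̂) = (2786.3 − 2675.6) / (3 × 33.45) = 1.1031; Cpk = min(Cpu, Cpl) = 0.9457

0.946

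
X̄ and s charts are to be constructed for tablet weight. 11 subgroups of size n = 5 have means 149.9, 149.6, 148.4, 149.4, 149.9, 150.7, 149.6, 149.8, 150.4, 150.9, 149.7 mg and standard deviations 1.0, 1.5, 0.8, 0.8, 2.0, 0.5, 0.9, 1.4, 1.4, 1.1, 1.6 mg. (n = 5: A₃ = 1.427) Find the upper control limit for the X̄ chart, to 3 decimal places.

151.532

X̄̄ = (149.9 + 149.6 + 148.4 + 149.4 + 149.9 + 150.7 + 149.6 + 149.8 + 150.4 + 150.9 + 149.7) / 11 = 149.8455
s̄ = (1.0 + 1.5 + 0.8 + 0.8 + 2.0 + 0.5 + 0.9 + 1.4 + 1.4 + 1.1 + 1.6) / 11 = 1.1818
UCL = X̄̄ + A₃·s̄ = 149.8455 + 1.427 × 1.1818 = 151.5319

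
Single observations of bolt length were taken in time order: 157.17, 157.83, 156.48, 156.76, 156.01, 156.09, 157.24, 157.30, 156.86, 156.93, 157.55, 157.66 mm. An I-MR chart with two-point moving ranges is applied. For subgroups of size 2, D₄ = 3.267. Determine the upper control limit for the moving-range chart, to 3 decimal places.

Moving ranges: 0.66, 1.35, 0.28, 0.75, 0.08, 1.15, 0.06, 0.44, 0.07, 0.62, 0.11; M̄R̄ = 5.5700 / 11 = 0.5064
UCL_MR = D₄·M̄R̄ = 3.267 × 0.5064 = 1.6543

1.654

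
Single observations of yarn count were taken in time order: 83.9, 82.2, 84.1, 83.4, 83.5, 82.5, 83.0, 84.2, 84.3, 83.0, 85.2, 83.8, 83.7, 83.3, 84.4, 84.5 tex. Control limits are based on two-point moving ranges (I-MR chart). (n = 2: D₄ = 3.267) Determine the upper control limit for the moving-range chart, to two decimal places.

Moving ranges: 1.7, 1.9, 0.7, 0.1, 1.0, 0.5, 1.2, 0.1, 1.3, 2.2, 1.4, 0.1, 0.4, 1.1, 0.1; M̄R̄ = 13.8000 / 15 = 0.9200
UCL_MR = D₄·M̄R̄ = 3.267 × 0.9200 = 3.0056

3.01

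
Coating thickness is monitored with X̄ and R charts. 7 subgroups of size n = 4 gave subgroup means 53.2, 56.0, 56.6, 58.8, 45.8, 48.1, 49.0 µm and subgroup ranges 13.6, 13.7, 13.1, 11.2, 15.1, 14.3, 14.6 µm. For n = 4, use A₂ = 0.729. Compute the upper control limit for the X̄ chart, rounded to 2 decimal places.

62.46

X̄̄ = (53.2 + 56.0 + 56.6 + 58.8 + 45.8 + 48.1 + 49.0) / 7 = 367.5000 / 7 = 52.5000
R̄ = (13.6 + 13.7 + 13.1 + 11.2 + 15.1 + 14.3 + 14.6) / 7 = 95.6000 / 7 = 13.6571
UCL = X̄̄ + A₂·R̄ = 52.5000 + 0.729 × 13.6571 = 62.4561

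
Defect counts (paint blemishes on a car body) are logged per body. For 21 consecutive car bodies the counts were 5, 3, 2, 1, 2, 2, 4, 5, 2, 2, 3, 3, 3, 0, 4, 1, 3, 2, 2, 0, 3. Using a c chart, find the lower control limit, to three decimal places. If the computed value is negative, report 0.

c̄ = (5 + 3 + 2 + 1 + 2 + 2 + 4 + 5 + 2 + 2 + 3 + 3 + 3 + 0 + 4 + 1 + 3 + 2 + 2 + 0 + 3) / 21 = 52 / 21 = 2.4762
LCL = c̄ − 3√c̄ = 2.4762 − 3 × 1.5736 = -2.2446 → 0 (cannot be negative)

0.000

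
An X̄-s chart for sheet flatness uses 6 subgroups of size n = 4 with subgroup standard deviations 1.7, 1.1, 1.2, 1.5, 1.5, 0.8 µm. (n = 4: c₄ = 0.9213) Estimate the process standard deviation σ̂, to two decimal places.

1.41

s̄ = (1.7 + 1.1 + 1.2 + 1.5 + 1.5 + 0.8) / 6 = 1.3000
σ̂ = s̄ / c₄ = 1.3000 / 0.9213 = 1.4110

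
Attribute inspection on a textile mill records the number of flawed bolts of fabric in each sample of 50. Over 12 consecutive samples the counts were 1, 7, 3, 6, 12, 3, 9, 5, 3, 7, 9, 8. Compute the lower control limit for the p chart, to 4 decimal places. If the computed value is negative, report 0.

0.0000

p̄ = Σdᵢ / (k·n) = 73 / (12 × 50) = 0.12167
LCL = p̄ − 3·√(p̄(1−p̄)/n) = 0.12167 − 3 × 0.04623 = -0.01703 → 0 (negative, so LCL = 0)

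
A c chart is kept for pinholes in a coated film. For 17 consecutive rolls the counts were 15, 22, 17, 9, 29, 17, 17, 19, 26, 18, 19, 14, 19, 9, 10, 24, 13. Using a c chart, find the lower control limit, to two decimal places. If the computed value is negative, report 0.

c̄ = (15 + 22 + 17 + 9 + 29 + 17 + 17 + 19 + 26 + 18 + 19 + 14 + 19 + 9 + 10 + 24 + 13) / 17 = 297 / 17 = 17.4706
LCL = c̄ − 3√c̄ = 17.4706 − 3 × 4.1798 = 4.9312

4.93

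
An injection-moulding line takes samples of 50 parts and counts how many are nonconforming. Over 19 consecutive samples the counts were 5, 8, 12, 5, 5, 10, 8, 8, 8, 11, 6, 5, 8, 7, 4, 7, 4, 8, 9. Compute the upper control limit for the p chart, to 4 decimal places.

p̄ = Σdᵢ / (k·n) = 138 / (19 × 50) = 0.14526
UCL = p̄ + 3·√(p̄(1−p̄)/n) = 0.14526 + 3 × √(0.14526×0.85474/50) = 0.14526 + 3 × 0.04983 = 0.29476

0.2948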